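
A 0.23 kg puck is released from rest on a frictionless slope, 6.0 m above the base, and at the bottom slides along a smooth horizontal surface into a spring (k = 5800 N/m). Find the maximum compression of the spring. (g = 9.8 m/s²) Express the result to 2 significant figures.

x = 0.068 m

Gravitational PE at the top equals spring PE at max compression: mgh = ½kx²
x = √(2mgh/k) = √(2 × 0.23 × 9.8 × 6.0 / 5800) = 0.06829 m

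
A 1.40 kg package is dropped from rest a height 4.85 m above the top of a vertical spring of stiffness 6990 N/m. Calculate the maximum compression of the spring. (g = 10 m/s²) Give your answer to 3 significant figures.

x = 0.141 m

Let x be the compression. The total drop is H + x, and the package is instantaneously at rest at max compression, so energy conservation gives:
mg(H + x) = ½kx²
½(6990)x² − (1.40)(10)x − (1.40)(10)(4.85) = 0
3495x² − 14.00x − 67.90 = 0
x = [14.00 + √(196.0 + 949242)]/(2 × 3495) = 0.1414 m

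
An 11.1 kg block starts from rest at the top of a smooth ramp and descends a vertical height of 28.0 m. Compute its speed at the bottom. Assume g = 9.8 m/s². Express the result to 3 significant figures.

Energy conservation between the two points: mgh = ½mv²
v = √(2gh) = √(2 × 9.8 × 28.0) = √548.80 = 23.43 m/s

v = 23.4 m/s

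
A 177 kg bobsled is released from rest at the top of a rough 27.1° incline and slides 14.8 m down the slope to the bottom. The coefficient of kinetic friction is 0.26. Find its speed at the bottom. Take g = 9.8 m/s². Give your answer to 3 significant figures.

Work–energy: mg(L sinθ) − μ_k(mg cosθ)L = ½mv²
mgh = mgL sinθ = (177)(9.8)(14.8)sin27.1° = 11695 J
W_f = μ_k mg cosθ · L = (0.26)(177)(9.8)cos27.1°·14.8 = 5942 J
½mv² = 11695 − 5942 = 5752.8 J
v = √(2 × 5752.8/177) = 8.062 m/s

v = 8.06 m/s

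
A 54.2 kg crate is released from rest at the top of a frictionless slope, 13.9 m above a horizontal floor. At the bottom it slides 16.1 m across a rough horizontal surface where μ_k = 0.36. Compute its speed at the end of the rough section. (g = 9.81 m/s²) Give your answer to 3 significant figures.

Energy bookkeeping (friction removes W_f = μ_k N d):
mgh = ½mv² + μ_k m g d
W_f = μ_k mg d = (0.36)(54.2)(9.81)(16.1) = 3082 J
½mv² = mgh − W_f = 7390.7 − 3082 = 4308.9 J
v = √(2 × 4308.9/54.2) = 12.61 m/s

v = 12.6 m/s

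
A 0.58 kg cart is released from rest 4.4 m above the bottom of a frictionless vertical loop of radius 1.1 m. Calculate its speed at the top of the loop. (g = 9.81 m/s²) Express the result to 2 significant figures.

Energy conservation: mgh = ½mv_top² + mg(2r)
v_top² = 2g(h − 2r) = 2(9.81)(4.4 − 2.200) = 43.16
v_top = 6.570 m/s

v = 6.6 m/s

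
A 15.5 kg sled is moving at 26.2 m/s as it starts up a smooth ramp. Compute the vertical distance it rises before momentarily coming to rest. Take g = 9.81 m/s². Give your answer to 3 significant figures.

h = 35.0 m

Setting KE at the bottom equal to PE gained: ½mv² = mgh
h = v²/(2g) = 26.2²/(2 × 9.81) = 34.99 m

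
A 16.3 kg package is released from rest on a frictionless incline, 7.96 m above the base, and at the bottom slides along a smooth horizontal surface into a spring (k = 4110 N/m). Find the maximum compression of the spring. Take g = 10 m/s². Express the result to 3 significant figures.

At max compression the package is momentarily at rest: mgh = ½kx²
x = √(2mgh/k) = √(2 × 16.3 × 10 × 7.96 / 4110) = 0.7946 m

x = 0.795 m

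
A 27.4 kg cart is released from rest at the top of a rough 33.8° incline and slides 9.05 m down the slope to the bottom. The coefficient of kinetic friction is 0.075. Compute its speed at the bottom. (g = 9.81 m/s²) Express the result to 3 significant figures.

Taking the bottom as reference, mgh = ½mv² + μ_k N L with h = L sinθ, N = mg cosθ:
mgh = mgL sinθ = (27.4)(9.81)(9.05)sin33.8° = 1353.2 J
W_f = μ_k mg cosθ · L = (0.075)(27.4)(9.81)cos33.8°·9.05 = 151.6 J
½mv² = 1353.2 − 151.6 = 1201.6 J
v = √(2 × 1201.6/27.4) = 9.365 m/s

v = 9.37 m/s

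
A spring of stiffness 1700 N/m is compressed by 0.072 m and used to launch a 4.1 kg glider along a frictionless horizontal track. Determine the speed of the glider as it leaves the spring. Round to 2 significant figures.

Spring PE converts entirely to kinetic energy: ½kx² = ½mv²
v = x√(k/m) = 0.072 × √(1700/4.1) = 1.466 m/s

v = 1.5 m/s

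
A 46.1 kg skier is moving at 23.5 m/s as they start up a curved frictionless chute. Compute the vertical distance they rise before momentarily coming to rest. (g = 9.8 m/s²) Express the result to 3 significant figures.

h = 28.2 m

By energy conservation, ½mv² = mgh
h = v²/(2g) = 23.5²/(2 × 9.8) = 28.18 m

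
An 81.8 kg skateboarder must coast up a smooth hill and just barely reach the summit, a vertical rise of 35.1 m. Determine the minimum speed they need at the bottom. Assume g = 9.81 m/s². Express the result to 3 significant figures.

v = 26.2 m/s

At the top they are momentarily at rest, so all KE converts to PE: ½mv² = mgh
v = √(2gh) = √(2 × 9.81 × 35.1) = 26.24 m/s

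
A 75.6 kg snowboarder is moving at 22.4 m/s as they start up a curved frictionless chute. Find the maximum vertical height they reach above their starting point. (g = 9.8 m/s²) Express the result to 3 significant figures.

h = 25.6 m

Setting KE at the bottom equal to PE gained: ½mv² = mgh
h = v²/(2g) = 22.4²/(2 × 9.8) = 25.60 m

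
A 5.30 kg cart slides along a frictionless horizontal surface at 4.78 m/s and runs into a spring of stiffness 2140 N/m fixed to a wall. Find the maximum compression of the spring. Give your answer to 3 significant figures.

All KE is stored as spring PE at maximum compression: ½mv² = ½kx²
x = v√(m/k) = 4.78 × √(5.30/2140) = 0.2379 m

x = 0.238 m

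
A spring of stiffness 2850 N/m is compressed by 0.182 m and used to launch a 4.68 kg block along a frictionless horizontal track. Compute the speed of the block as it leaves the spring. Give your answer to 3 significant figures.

v = 4.49 m/s

The block leaves the spring when the spring is at natural length, so ½kx² = ½mv²
v = x√(k/m) = 0.182 × √(2850/4.68) = 4.491 m/s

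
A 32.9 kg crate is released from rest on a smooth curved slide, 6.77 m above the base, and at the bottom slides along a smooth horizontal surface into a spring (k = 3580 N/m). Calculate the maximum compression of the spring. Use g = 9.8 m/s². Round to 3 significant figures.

x = 1.10 m

Gravitational PE at the top equals spring PE at max compression: mgh = ½kx²
x = √(2mgh/k) = √(2 × 32.9 × 9.8 × 6.77 / 3580) = 1.104 m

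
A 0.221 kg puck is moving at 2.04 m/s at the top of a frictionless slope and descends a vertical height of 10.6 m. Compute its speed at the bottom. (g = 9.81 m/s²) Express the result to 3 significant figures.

v = 14.6 m/s

By conservation of mechanical energy, ½mv₀² + mgh = ½mv²
v² = v₀² + 2gh = (2.04)² + 2(9.81)(10.6) = 212.13
v = √212.13 = 14.56 m/s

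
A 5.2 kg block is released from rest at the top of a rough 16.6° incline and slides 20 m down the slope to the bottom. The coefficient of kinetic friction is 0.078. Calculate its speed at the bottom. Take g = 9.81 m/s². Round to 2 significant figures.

v = 9.1 m/s

Taking the bottom as reference, mgh = ½mv² + μ_k N L with h = L sinθ, N = mg cosθ:
mgh = mgL sinθ = (5.2)(9.81)(20)sin16.6° = 291.47 J
W_f = μ_k mg cosθ · L = (0.078)(5.2)(9.81)cos16.6°·20 = 76.26 J
½mv² = 291.47 − 76.26 = 215.21 J
v = √(2 × 215.21/5.2) = 9.098 m/s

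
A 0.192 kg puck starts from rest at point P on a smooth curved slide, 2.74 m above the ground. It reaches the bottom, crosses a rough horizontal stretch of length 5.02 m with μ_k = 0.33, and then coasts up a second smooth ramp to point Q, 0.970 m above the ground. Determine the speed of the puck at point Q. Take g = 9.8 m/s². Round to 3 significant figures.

v = 1.49 m/s

Energy at P: mgh₁ = (0.192)(9.8)(2.74) = 5.1556 J
Friction loss: W_f = μ_k mg d = 3.117 J
At Q: ½mv² + mgh₂ = mgh₁ − W_f
½mv² = 5.1556 − 3.117 − 1.8252 = 0.21337 J
v = √(2 × 0.21337/0.192) = 1.491 m/s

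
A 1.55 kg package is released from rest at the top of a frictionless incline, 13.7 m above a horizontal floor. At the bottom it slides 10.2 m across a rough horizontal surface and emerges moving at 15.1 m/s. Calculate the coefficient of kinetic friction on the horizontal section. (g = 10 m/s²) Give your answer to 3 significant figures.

μ_k = 0.225

Applying the work–energy principle:
mgh = ½mv² + μ_k m g d
mgh = 212.35 J; ½mv² = 176.71 J
W_f = 212.35 − 176.71 = 35.64 J
μ_k = W_f/(mg·d) = 35.64/(15.50 × 10.2) = 0.2254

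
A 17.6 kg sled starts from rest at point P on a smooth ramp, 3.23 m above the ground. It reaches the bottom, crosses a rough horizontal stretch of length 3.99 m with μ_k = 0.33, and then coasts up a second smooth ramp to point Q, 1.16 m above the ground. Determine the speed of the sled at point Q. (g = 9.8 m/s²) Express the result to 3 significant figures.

v = 3.84 m/s

Energy at P: mgh₁ = (17.6)(9.8)(3.23) = 557.11 J
Friction loss: W_f = μ_k mg d = 227.1 J
At Q: ½mv² + mgh₂ = mgh₁ − W_f
½mv² = 557.11 − 227.1 − 200.08 = 129.93 J
v = √(2 × 129.93/17.6) = 3.842 m/s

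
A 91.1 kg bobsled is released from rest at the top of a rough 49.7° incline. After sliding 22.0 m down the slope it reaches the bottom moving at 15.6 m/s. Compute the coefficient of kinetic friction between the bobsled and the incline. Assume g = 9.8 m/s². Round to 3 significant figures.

μ_k = 0.307

Energy balance down the incline: mg L sinθ − ½mv² = μ_k (mg cosθ) L
mgL sinθ = 14980 J; ½mv² = 11085 J
W_f = 14980 − 11085 = 3895 J
μ_k = W_f/(mg cosθ · L) = 3895/(577.4 × 22.0) = 0.3066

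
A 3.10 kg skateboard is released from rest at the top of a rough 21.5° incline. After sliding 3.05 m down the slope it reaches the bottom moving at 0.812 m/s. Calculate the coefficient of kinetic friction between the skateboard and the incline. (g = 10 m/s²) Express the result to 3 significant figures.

μ_k = 0.382

Energy balance down the incline: mg L sinθ − ½mv² = μ_k (mg cosθ) L
mgL sinθ = 34.653 J; ½mv² = 1.0220 J
W_f = 34.653 − 1.0220 = 33.63 J
μ_k = W_f/(mg cosθ · L) = 33.63/(28.84 × 3.05) = 0.3823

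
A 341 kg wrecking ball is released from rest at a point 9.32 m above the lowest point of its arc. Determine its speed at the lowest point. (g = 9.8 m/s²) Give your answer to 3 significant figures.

Mechanical energy is conserved (no friction): mgh = ½mv²
v = √(2gh) = √(2 × 9.8 × 9.32) = √182.67 = 13.52 m/s

v = 13.5 m/s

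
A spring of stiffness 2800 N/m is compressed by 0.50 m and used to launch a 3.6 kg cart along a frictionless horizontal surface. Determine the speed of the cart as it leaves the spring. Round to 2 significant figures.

Conservation of energy: ½kx² = ½mv²
v = x√(k/m) = 0.50 × √(2800/3.6) = 13.94 m/s

v = 14 m/s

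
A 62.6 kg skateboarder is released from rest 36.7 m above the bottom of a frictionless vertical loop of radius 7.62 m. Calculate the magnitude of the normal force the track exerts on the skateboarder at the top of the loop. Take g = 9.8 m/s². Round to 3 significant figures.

Energy from release to top (height 2r): mgh = ½mv_top² + mg(2r)
v_top² = 2g(h − 2r) = 2(9.8)(36.7 − 15.24) = 420.62 m²/s²
At the top, both N and weight point toward the centre: N + mg = mv_top²/r
N = m(v_top²/r − g) = 62.6(420.62/7.62 − 9.8) = 2842 N

N = 2840 N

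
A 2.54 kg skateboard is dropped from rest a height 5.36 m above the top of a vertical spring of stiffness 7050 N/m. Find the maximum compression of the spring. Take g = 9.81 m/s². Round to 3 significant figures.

x = 0.198 m

Take the reference level at the top of the uncompressed spring. At max compression the skateboard has fallen H + x and is momentarily at rest:
mg(H + x) = ½kx²
½(7050)x² − (2.54)(9.81)x − (2.54)(9.81)(5.36) = 0
3525x² − 24.92x − 133.6 = 0
x = [24.92 + √(620.9 + 1.8832e+06)]/(2 × 3525) = 0.1982 m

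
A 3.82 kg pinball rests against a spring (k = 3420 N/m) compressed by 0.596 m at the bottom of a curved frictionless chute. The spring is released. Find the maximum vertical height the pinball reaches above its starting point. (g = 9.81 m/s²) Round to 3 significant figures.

h = 16.2 m

At maximum height the pinball is at rest, so ½kx² = mgh
h = kx²/(2mg) = (3420)(0.596)²/(2 × 3.82 × 9.81) = 16.21 m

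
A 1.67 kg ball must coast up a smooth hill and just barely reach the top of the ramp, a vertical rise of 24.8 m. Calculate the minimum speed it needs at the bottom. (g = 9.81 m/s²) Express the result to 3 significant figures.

v = 22.1 m/s

At the top it is momentarily at rest, so all KE converts to PE: ½mv² = mgh
v = √(2gh) = √(2 × 9.81 × 24.8) = 22.06 m/s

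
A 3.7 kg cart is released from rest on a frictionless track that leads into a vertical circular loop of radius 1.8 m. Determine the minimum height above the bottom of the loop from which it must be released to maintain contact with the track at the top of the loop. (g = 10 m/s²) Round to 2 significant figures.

At the top, for minimum speed gravity alone supplies the centripetal force: mg = mv_top²/r ⇒ v_top² = gr = 18.00 m²/s²
Energy conservation from release height h to the top (height 2r): mgh = ½mv_top² + mg(2r)
h = v_top²/(2g) + 2r = r/2 + 2r = 5r/2 = 4.500 m

h = 4.5 m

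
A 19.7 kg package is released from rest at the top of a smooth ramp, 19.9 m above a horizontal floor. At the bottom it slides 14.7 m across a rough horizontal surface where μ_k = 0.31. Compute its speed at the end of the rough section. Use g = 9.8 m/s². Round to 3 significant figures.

Energy bookkeeping (friction removes W_f = μ_k N d):
mgh = ½mv² + μ_k m g d
W_f = μ_k mg d = (0.31)(19.7)(9.8)(14.7) = 879.8 J
½mv² = mgh − W_f = 3841.9 − 879.8 = 2962.1 J
v = √(2 × 2962.1/19.7) = 17.34 m/s

v = 17.3 m/s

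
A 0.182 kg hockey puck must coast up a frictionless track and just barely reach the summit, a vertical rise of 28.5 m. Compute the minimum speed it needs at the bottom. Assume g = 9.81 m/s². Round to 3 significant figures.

At the top it is momentarily at rest, so all KE converts to PE: ½mv² = mgh
v = √(2gh) = √(2 × 9.81 × 28.5) = 23.65 m/s

v = 23.6 m/s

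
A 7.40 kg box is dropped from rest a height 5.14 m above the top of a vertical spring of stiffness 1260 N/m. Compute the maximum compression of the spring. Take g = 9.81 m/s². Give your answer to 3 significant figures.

x = 0.829 m

Let x be the compression. The total drop is H + x, and the box is instantaneously at rest at max compression, so energy conservation gives:
mg(H + x) = ½kx²
½(1260)x² − (7.40)(9.81)x − (7.40)(9.81)(5.14) = 0
630.0x² − 72.59x − 373.1 = 0
x = [72.59 + √(5270 + 940296)]/(2 × 630.0) = 0.8294 m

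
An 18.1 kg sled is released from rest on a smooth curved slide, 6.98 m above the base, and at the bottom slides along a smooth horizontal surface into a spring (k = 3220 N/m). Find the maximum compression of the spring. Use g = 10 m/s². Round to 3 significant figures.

At max compression the sled is momentarily at rest: mgh = ½kx²
x = √(2mgh/k) = √(2 × 18.1 × 10 × 6.98 / 3220) = 0.8858 m

x = 0.886 m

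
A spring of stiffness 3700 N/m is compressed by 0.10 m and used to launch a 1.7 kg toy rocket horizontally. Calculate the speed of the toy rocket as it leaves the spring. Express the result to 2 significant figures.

Spring PE converts entirely to kinetic energy: ½kx² = ½mv²
v = x√(k/m) = 0.10 × √(3700/1.7) = 4.665 m/s

v = 4.7 m/s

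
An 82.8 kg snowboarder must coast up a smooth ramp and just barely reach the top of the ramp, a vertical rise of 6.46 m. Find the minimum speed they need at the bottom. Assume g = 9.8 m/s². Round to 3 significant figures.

v = 11.3 m/s

At the top they are momentarily at rest, so all KE converts to PE: ½mv² = mgh
v = √(2gh) = √(2 × 9.8 × 6.46) = 11.25 m/s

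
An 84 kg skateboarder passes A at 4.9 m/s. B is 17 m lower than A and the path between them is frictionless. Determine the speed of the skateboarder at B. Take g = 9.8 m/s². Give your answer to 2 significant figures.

v = 19 m/s

Equating total energy at the two states: ½mv₀² + mgh = ½mv²
v² = v₀² + 2gh = (4.9)² + 2(9.8)(17) = 357.21
v = √357.21 = 18.90 m/s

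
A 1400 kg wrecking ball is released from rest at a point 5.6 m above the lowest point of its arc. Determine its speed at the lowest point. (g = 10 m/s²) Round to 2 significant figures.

By conservation of mechanical energy, mgh = ½mv²
v = √(2gh) = √(2 × 10 × 5.6) = √112.00 = 10.58 m/s

v = 11 m/s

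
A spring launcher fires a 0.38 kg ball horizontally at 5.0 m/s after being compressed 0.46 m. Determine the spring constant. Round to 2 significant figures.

k = 45 N/m

Energy stored in the spring equals the launch KE: ½kx² = ½mv²
k = mv²/x² = (0.38)(5.0)²/(0.46)² = 44.90 N/m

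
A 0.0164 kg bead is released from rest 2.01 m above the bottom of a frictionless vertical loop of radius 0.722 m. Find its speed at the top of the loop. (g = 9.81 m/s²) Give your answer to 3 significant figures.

v = 3.33 m/s

Energy conservation: mgh = ½mv_top² + mg(2r)
v_top² = 2g(h − 2r) = 2(9.81)(2.01 − 1.444) = 11.10
v_top = 3.332 m/s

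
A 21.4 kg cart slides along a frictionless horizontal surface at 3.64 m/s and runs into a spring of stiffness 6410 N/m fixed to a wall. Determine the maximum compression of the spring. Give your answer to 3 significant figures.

At max compression the cart is momentarily at rest: ½mv² = ½kx²
x = v√(m/k) = 3.64 × √(21.4/6410) = 0.2103 m

x = 0.210 m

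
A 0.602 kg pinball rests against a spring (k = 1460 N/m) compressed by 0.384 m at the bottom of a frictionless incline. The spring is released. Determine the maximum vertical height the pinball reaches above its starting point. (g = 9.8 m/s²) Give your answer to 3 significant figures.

Energy conservation from release to the highest point: ½kx² = mgh
h = kx²/(2mg) = (1460)(0.384)²/(2 × 0.602 × 9.8) = 18.25 m

h = 18.2 m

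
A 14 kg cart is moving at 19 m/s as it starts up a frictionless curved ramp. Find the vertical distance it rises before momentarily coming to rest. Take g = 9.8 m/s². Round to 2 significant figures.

By energy conservation, ½mv² = mgh
h = v²/(2g) = 19²/(2 × 9.8) = 18.42 m

h = 18 m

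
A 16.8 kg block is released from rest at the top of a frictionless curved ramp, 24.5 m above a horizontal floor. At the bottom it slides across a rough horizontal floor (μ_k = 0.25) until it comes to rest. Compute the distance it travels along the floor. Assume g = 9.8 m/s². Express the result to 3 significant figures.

Energy at the top = energy at the end + work done against friction:
At rest all PE has been dissipated by friction: mgh = μ_k m g d
d = h/μ_k = 24.5/0.25 = 98.00 m

d = 98.0 m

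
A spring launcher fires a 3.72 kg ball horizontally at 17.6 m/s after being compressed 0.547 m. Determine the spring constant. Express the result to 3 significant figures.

Energy stored in the spring equals the launch KE: ½kx² = ½mv²
k = mv²/x² = (3.72)(17.6)²/(0.547)² = 3851 N/m

k = 3850 N/m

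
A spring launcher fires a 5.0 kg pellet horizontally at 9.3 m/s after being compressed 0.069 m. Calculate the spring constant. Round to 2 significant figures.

k = 91000 N/m

Spring PE at full compression equals KE at release: ½kx² = ½mv²
k = mv²/x² = (5.0)(9.3)²/(0.069)² = 90832 N/m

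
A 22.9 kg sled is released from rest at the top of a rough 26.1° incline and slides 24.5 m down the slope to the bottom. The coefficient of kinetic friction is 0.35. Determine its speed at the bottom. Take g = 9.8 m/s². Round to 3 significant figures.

v = 7.77 m/s

Work–energy: mg(L sinθ) − μ_k(mg cosθ)L = ½mv²
mgh = mgL sinθ = (22.9)(9.8)(24.5)sin26.1° = 2418.9 J
W_f = μ_k mg cosθ · L = (0.35)(22.9)(9.8)cos26.1°·24.5 = 1728 J
½mv² = 2418.9 − 1728 = 690.75 J
v = √(2 × 690.75/22.9) = 7.767 m/s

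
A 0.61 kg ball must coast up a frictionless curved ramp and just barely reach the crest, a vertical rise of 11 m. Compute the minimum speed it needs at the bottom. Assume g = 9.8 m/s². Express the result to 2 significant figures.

At the top it is momentarily at rest, so all KE converts to PE: ½mv² = mgh
v = √(2gh) = √(2 × 9.8 × 11) = 14.68 m/s

v = 15 m/s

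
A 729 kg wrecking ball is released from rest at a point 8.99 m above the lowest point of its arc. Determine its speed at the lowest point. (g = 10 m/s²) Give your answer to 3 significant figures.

v = 13.4 m/s

Energy conservation between the two points: mgh = ½mv²
v = √(2gh) = √(2 × 10 × 8.99) = √179.80 = 13.41 m/s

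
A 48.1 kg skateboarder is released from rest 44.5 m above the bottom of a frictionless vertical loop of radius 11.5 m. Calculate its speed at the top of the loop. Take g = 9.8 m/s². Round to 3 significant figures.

v = 20.5 m/s

Energy conservation: mgh = ½mv_top² + mg(2r)
v_top² = 2g(h − 2r) = 2(9.8)(44.5 − 23.00) = 421.4
v_top = 20.53 m/s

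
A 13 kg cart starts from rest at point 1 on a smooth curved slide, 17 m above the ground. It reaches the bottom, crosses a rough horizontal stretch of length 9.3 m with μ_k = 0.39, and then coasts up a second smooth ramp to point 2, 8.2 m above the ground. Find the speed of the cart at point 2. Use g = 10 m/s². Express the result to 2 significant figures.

v = 10 m/s

Energy at 1: mgh₁ = (13)(10)(17) = 2210.0 J
Friction loss: W_f = μ_k mg d = 471.5 J
At 2: ½mv² + mgh₂ = mgh₁ − W_f
½mv² = 2210.0 − 471.5 − 1066.0 = 672.49 J
v = √(2 × 672.49/13) = 10.17 m/s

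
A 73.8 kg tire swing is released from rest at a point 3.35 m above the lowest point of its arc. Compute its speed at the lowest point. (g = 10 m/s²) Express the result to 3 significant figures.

v = 8.19 m/s

Equating total energy at the two states: mgh = ½mv²
v = √(2gh) = √(2 × 10 × 3.35) = √67.000 = 8.185 m/s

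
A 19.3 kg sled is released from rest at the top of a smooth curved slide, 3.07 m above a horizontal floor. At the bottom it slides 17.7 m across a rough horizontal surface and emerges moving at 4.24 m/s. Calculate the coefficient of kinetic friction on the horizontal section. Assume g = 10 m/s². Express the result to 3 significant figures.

μ_k = 0.123

Applying the work–energy principle:
mgh = ½mv² + μ_k m g d
mgh = 592.51 J; ½mv² = 173.48 J
W_f = 592.51 − 173.48 = 419.0 J
μ_k = W_f/(mg·d) = 419.0/(193.0 × 17.7) = 0.1227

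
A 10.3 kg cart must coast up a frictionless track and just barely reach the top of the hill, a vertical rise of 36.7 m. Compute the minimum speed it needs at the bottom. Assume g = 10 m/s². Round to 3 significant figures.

At the top it is momentarily at rest, so all KE converts to PE: ½mv² = mgh
v = √(2gh) = √(2 × 10 × 36.7) = 27.09 m/s

v = 27.1 m/s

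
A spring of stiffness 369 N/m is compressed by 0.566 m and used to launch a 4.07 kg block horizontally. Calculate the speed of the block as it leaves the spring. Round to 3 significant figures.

Conservation of energy: ½kx² = ½mv²
v = x√(k/m) = 0.566 × √(369/4.07) = 5.389 m/s

v = 5.39 m/s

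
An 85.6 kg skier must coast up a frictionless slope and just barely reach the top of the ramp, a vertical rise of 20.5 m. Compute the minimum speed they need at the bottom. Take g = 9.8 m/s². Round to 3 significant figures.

v = 20.0 m/s

At the top they are momentarily at rest, so all KE converts to PE: ½mv² = mgh
v = √(2gh) = √(2 × 9.8 × 20.5) = 20.04 m/s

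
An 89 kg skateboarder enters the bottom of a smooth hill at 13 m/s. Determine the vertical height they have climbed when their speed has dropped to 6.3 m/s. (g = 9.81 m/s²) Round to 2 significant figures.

h = 6.6 m

Conservation of energy: ½mv₁² = ½mv₂² + mgh
h = (v₁² − v₂²)/(2g) = (13² − 6.3²)/(2 × 9.81) = 6.591 m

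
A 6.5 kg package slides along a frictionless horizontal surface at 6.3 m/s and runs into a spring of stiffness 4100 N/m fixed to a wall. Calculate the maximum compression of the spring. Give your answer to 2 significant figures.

All KE is stored as spring PE at maximum compression: ½mv² = ½kx²
x = v√(m/k) = 6.3 × √(6.5/4100) = 0.2508 m

x = 0.25 m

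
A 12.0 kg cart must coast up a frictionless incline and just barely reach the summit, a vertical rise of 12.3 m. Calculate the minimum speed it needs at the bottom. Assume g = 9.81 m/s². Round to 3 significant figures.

v = 15.5 m/s

At the top it is momentarily at rest, so all KE converts to PE: ½mv² = mgh
v = √(2gh) = √(2 × 9.81 × 12.3) = 15.53 m/s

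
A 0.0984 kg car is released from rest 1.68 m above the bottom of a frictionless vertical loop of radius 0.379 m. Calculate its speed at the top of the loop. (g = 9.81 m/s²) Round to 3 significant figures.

v = 4.25 m/s

Energy conservation: mgh = ½mv_top² + mg(2r)
v_top² = 2g(h − 2r) = 2(9.81)(1.68 − 0.7580) = 18.09
v_top = 4.253 m/s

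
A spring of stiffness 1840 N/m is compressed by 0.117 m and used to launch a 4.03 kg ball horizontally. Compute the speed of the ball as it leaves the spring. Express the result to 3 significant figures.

v = 2.50 m/s

Conservation of energy: ½kx² = ½mv²
v = x√(k/m) = 0.117 × √(1840/4.03) = 2.500 m/s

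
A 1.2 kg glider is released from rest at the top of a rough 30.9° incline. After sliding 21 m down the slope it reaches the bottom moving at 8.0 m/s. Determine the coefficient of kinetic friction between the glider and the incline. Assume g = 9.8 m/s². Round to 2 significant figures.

μ_k = 0.42

Energy balance down the incline: mg L sinθ − ½mv² = μ_k (mg cosθ) L
mgL sinθ = 126.82 J; ½mv² = 38.400 J
W_f = 126.82 − 38.400 = 88.42 J
μ_k = W_f/(mg cosθ · L) = 88.42/(10.09 × 21) = 0.4173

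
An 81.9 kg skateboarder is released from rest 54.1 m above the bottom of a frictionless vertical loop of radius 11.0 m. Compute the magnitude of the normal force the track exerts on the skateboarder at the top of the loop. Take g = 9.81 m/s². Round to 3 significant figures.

Energy from release to top (height 2r): mgh = ½mv_top² + mg(2r)
v_top² = 2g(h − 2r) = 2(9.81)(54.1 − 22.00) = 629.80 m²/s²
At the top, both N and weight point toward the centre: N + mg = mv_top²/r
N = m(v_top²/r − g) = 81.9(629.80/11.0 − 9.81) = 3886 N

N = 3890 N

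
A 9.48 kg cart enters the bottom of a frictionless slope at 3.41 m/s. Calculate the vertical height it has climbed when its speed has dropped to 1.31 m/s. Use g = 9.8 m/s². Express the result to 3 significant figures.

Energy balance between the two points: ½mv₁² = ½mv₂² + mgh
h = (v₁² − v₂²)/(2g) = (3.41² − 1.31²)/(2 × 9.8) = 0.5057 m

h = 0.506 m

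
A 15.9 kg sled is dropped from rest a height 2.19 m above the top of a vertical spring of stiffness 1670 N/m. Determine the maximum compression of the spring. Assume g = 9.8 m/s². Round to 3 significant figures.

Let x be the compression. The total drop is H + x, and the sled is instantaneously at rest at max compression, so energy conservation gives:
mg(H + x) = ½kx²
½(1670)x² − (15.9)(9.8)x − (15.9)(9.8)(2.19) = 0
835.0x² − 155.8x − 341.2 = 0
x = [155.8 + √(24280 + 1.1398e+06)]/(2 × 835.0) = 0.7394 m

x = 0.739 m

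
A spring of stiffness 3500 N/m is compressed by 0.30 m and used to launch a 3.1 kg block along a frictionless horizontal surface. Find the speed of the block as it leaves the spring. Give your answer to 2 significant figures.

v = 10 m/s

The block leaves the spring when the spring is at natural length, so ½kx² = ½mv²
v = x√(k/m) = 0.30 × √(3500/3.1) = 10.08 m/s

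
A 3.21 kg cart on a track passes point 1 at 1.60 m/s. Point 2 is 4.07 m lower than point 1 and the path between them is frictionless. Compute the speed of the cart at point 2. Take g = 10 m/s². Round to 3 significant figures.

Mechanical energy is conserved (no friction): ½mv₀² + mgh = ½mv²
The mass cancels from both sides.
v² = v₀² + 2gh = (1.60)² + 2(10)(4.07) = 83.960
v = √83.960 = 9.163 m/s

v = 9.16 m/s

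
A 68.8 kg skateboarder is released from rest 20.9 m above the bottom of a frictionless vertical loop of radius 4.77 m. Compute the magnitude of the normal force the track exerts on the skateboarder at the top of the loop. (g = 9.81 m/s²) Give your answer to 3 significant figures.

Energy from release to top (height 2r): mgh = ½mv_top² + mg(2r)
v_top² = 2g(h − 2r) = 2(9.81)(20.9 − 9.540) = 222.88 m²/s²
At the top, both N and weight point toward the centre: N + mg = mv_top²/r
N = m(v_top²/r − g) = 68.8(222.88/4.77 − 9.81) = 2540 N

N = 2540 N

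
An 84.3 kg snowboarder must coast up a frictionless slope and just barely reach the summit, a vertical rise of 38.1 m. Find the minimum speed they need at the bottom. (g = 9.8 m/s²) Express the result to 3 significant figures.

v = 27.3 m/s

At the top they are momentarily at rest, so all KE converts to PE: ½mv² = mgh
v = √(2gh) = √(2 × 9.8 × 38.1) = 27.33 m/s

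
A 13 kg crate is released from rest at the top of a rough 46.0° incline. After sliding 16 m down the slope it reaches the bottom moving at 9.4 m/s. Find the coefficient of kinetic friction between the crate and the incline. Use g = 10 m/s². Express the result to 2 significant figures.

μ_k = 0.64

mgh = ½mv² + μ_k (mg cosθ) L, with h = L sinθ
mgL sinθ = 1496.2 J; ½mv² = 574.34 J
W_f = 1496.2 − 574.34 = 921.9 J
μ_k = W_f/(mg cosθ · L) = 921.9/(90.31 × 16) = 0.6380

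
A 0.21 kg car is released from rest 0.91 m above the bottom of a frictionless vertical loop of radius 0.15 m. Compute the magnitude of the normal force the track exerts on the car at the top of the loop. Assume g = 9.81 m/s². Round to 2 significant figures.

Energy from release to top (height 2r): mgh = ½mv_top² + mg(2r)
v_top² = 2g(h − 2r) = 2(9.81)(0.91 − 0.3000) = 11.968 m²/s²
At the top, both N and weight point toward the centre: N + mg = mv_top²/r
N = m(v_top²/r − g) = 0.21(11.968/0.15 − 9.81) = 14.70 N

N = 15 N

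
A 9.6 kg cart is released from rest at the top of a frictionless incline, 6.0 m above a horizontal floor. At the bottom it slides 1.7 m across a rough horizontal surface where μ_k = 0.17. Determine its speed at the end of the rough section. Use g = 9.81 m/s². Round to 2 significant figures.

v = 11 m/s

Energy bookkeeping (friction removes W_f = μ_k N d):
mgh = ½mv² + μ_k m g d
W_f = μ_k mg d = (0.17)(9.6)(9.81)(1.7) = 27.22 J
½mv² = mgh − W_f = 565.06 − 27.22 = 537.84 J
v = √(2 × 537.84/9.6) = 10.59 m/s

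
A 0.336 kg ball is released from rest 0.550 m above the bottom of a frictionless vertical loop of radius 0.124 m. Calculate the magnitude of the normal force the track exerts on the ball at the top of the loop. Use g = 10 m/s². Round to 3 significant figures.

N = 13.0 N

Energy from release to top (height 2r): mgh = ½mv_top² + mg(2r)
v_top² = 2g(h − 2r) = 2(10)(0.550 − 0.2480) = 6.0400 m²/s²
At the top, both N and weight point toward the centre: N + mg = mv_top²/r
N = m(v_top²/r − g) = 0.336(6.0400/0.124 − 10) = 13.01 N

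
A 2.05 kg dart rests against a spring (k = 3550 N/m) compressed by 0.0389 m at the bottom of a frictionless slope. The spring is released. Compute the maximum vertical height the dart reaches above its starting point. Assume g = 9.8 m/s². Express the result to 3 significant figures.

At maximum height the dart is at rest, so ½kx² = mgh
h = kx²/(2mg) = (3550)(0.0389)²/(2 × 2.05 × 9.8) = 0.1337 m

h = 0.134 m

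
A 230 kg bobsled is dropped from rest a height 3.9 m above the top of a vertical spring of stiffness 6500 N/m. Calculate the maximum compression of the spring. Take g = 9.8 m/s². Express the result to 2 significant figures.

Take the reference level at the top of the uncompressed spring. At max compression the bobsled has fallen H + x and is momentarily at rest:
mg(H + x) = ½kx²
½(6500)x² − (230)(9.8)x − (230)(9.8)(3.9) = 0
3250x² − 2254x − 8791 = 0
x = [2254 + √(5.081e+06 + 1.1428e+08)]/(2 × 3250) = 2.028 m

x = 2.0 m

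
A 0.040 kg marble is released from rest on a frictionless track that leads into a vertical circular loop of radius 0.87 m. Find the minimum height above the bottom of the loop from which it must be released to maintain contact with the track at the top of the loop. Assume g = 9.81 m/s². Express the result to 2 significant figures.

At the top, for minimum speed gravity alone supplies the centripetal force: mg = mv_top²/r ⇒ v_top² = gr = 8.535 m²/s²
Energy conservation from release height h to the top (height 2r): mgh = ½mv_top² + mg(2r)
h = v_top²/(2g) + 2r = r/2 + 2r = 5r/2 = 2.175 m

h = 2.2 m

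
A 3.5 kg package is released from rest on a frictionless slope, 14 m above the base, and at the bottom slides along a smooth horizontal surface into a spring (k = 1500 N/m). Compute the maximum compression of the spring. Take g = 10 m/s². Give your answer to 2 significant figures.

x = 0.81 m

Energy conservation (no friction) from release to max compression: mgh = ½kx²
x = √(2mgh/k) = √(2 × 3.5 × 10 × 14 / 1500) = 0.8083 m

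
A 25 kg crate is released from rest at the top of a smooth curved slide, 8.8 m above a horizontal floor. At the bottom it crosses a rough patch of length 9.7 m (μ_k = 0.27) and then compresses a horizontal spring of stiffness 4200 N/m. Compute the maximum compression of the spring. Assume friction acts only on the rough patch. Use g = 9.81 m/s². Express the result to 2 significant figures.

x = 0.85 m

Initial energy: E₁ = mgh = (25)(9.81)(8.8) = 2158.2 J
Friction removes W_f = μ_k mg d = (0.27)(25)(9.81)(9.7) = 642.3 J
Energy reaching the spring: E = 2158.2 − 642.3 = 1515.9 J
At max compression ½kx² = E ⇒ x = √(2E/k) = √(2 × 1515.9/4200) = 0.8496 m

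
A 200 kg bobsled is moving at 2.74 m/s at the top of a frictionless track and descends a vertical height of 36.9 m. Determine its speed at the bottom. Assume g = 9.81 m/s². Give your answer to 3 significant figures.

v = 27.0 m/s

Equating total energy at the two states: ½mv₀² + mgh = ½mv²
The mass cancels from both sides.
v² = v₀² + 2gh = (2.74)² + 2(9.81)(36.9) = 731.49
v = √731.49 = 27.05 m/s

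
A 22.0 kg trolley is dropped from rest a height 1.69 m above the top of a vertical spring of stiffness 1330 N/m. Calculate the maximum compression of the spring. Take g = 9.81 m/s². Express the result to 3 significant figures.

Let x be the compression. The total drop is H + x, and the trolley is instantaneously at rest at max compression, so energy conservation gives:
mg(H + x) = ½kx²
½(1330)x² − (22.0)(9.81)x − (22.0)(9.81)(1.69) = 0
665.0x² − 215.8x − 364.7 = 0
x = [215.8 + √(46578 + 970197)]/(2 × 665.0) = 0.9204 m

x = 0.920 m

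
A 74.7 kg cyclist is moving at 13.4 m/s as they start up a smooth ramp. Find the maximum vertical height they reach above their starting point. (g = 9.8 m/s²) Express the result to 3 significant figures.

Setting KE at the bottom equal to PE gained: ½mv² = mgh
h = v²/(2g) = 13.4²/(2 × 9.8) = 9.161 m

h = 9.16 m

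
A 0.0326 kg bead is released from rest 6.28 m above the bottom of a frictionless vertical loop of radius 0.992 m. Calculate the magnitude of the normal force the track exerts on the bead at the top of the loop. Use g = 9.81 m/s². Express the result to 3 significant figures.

Energy from release to top (height 2r): mgh = ½mv_top² + mg(2r)
v_top² = 2g(h − 2r) = 2(9.81)(6.28 − 1.984) = 84.288 m²/s²
At the top, both N and weight point toward the centre: N + mg = mv_top²/r
N = m(v_top²/r − g) = 0.0326(84.288/0.992 − 9.81) = 2.450 N

N = 2.45 N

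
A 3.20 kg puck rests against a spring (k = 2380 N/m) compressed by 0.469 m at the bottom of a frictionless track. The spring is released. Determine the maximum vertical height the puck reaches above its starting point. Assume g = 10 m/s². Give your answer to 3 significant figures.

Energy conservation from release to the highest point: ½kx² = mgh
h = kx²/(2mg) = (2380)(0.469)²/(2 × 3.20 × 10) = 8.180 m

h = 8.18 m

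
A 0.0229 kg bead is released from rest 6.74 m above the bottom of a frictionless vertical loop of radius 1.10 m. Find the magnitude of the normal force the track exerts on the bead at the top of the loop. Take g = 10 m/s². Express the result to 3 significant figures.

N = 1.66 N

Energy from release to top (height 2r): mgh = ½mv_top² + mg(2r)
v_top² = 2g(h − 2r) = 2(10)(6.74 − 2.200) = 90.800 m²/s²
At the top, both N and weight point toward the centre: N + mg = mv_top²/r
N = m(v_top²/r − g) = 0.0229(90.800/1.10 − 10) = 1.661 N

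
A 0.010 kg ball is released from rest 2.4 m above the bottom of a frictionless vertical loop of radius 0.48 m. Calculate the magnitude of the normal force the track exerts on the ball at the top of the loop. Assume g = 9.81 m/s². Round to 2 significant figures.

N = 0.49 N

Energy from release to top (height 2r): mgh = ½mv_top² + mg(2r)
v_top² = 2g(h − 2r) = 2(9.81)(2.4 − 0.9600) = 28.253 m²/s²
At the top, both N and weight point toward the centre: N + mg = mv_top²/r
N = m(v_top²/r − g) = 0.010(28.253/0.48 − 9.81) = 0.4905 N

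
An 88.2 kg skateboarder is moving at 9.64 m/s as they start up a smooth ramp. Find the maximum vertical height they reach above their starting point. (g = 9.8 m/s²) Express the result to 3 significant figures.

By energy conservation, ½mv² = mgh
h = v²/(2g) = 9.64²/(2 × 9.8) = 4.741 m

h = 4.74 m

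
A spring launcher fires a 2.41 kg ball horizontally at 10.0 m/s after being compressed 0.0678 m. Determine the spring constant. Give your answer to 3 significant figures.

Spring PE at full compression equals KE at release: ½kx² = ½mv²
k = mv²/x² = (2.41)(10.0)²/(0.0678)² = 52427 N/m

k = 52400 N/m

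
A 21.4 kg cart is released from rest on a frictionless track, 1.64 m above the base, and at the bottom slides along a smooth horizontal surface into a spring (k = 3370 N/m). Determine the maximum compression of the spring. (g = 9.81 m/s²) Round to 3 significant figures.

x = 0.452 m

Gravitational PE at the top equals spring PE at max compression: mgh = ½kx²
x = √(2mgh/k) = √(2 × 21.4 × 9.81 × 1.64 / 3370) = 0.4520 m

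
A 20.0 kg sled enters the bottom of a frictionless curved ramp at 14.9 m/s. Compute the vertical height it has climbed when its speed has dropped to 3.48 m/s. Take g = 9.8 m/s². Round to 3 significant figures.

h = 10.7 m

Energy balance between the two points: ½mv₁² = ½mv₂² + mgh
h = (v₁² − v₂²)/(2g) = (14.9² − 3.48²)/(2 × 9.8) = 10.71 m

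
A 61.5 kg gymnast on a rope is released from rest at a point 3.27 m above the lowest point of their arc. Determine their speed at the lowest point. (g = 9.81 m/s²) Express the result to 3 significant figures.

By conservation of mechanical energy, mgh = ½mv²
v = √(2gh) = √(2 × 9.81 × 3.27) = √64.157 = 8.010 m/s

v = 8.01 m/s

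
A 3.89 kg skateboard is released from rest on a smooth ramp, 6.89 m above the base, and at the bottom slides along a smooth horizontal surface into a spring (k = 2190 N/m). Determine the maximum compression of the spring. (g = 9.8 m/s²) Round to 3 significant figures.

x = 0.490 m

At max compression the skateboard is momentarily at rest: mgh = ½kx²
x = √(2mgh/k) = √(2 × 3.89 × 9.8 × 6.89 / 2190) = 0.4898 m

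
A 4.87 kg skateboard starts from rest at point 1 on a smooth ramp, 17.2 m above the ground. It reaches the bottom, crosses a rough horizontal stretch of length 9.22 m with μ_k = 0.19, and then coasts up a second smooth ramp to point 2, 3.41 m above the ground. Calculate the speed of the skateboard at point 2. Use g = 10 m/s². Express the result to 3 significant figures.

v = 15.5 m/s

Energy at 1: mgh₁ = (4.87)(10)(17.2) = 837.64 J
Friction loss: W_f = μ_k mg d = 85.31 J
At 2: ½mv² + mgh₂ = mgh₁ − W_f
½mv² = 837.64 − 85.31 − 166.07 = 586.26 J
v = √(2 × 586.26/4.87) = 15.52 m/s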